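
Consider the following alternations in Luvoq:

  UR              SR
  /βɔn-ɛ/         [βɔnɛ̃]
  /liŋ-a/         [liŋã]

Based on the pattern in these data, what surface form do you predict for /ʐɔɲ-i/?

The data show progressive nasality assimilation (vowel nasalisation): /ɛ/ → [ɛ̃] after /n/; /a/ → [ã] after /ŋ/ — a vowel is nasalised by an immediately preceding nasal consonant.
/i/ sits next to the nasal /ɲ/ and is therefore nasalised to [ĩ].

[ʐɔɲĩ]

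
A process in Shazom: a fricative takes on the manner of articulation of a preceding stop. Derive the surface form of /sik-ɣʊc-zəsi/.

/ɣ/ is a voiced velar fricative. The preceding trigger /k/ is a stop, so /ɣ/ must become a stop as well.
A voiced velar stop is [g], so the surface segment is [g].
At the second juncture, /z/ likewise becomes [d] adjacent to /c/.

[sikgʊcdəsi]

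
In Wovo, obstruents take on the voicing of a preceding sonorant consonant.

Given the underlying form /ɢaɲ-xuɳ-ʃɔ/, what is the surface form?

/x/ is a voiceless velar fricative. The preceding trigger /ɲ/ is voiced, so /x/ must become voiced as well.
Changing only its voicing to voiced gives [ɣ] — the voiced velar fricative.
At the second juncture, /ʃ/ likewise becomes [ʒ] adjacent to /ɳ/.

[ɢaɲɣuɳʒɔ]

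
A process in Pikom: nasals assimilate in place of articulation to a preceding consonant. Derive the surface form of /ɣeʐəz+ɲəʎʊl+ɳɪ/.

[ɣeʐəznəʎʊlnɪ]

/ɲ/ is a voiced palatal nasal. The preceding trigger /z/ is alveolar, so /ɲ/ must become alveolar as well.
Changing only its place to alveolar gives [n] — the voiced alveolar nasal.
At the second juncture, /ɳ/ likewise becomes [n] adjacent to /l/.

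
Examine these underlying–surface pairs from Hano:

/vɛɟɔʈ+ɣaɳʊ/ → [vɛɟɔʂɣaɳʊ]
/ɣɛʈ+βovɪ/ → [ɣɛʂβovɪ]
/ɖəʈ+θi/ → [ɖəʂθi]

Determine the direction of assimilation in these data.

regressive

Comparing underlying and surface forms, /ʈ/ → [ʂ] is the alternation; the neighbouring /ɣ/ is constant.
The change stop → fricative matches the manner of the following /ɣ/, identifying this as manner assimilation.
Checking the remaining alternations: /ʈ/ → [ʂ] before /β/ (stop → fricative, matching a fricative); /ʈ/ → [ʂ] before /θ/ (stop → fricative, matching a fricative) — only manner changes, and always toward the following segment.
Since the segment that changes precedes the conditioning segment, the assimilation is regressive.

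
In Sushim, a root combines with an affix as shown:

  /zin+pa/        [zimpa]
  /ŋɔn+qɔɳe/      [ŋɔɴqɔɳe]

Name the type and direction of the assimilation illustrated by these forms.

Underlying /n/ is realised as [m] next to /p/; /p/ itself does not change.
The change alveolar → bilabial matches the place of the following /p/, identifying this as place assimilation.
Manner and voice are unchanged, so the assimilation is partial, not total.
Checking the remaining alternation: /n/ → [ɴ] before /q/ (alveolar → uvular, matching uvular) — only place changes, and always toward the following segment.
The trigger is the following segment, so the direction is regressive (anticipatory).

regressive place assimilation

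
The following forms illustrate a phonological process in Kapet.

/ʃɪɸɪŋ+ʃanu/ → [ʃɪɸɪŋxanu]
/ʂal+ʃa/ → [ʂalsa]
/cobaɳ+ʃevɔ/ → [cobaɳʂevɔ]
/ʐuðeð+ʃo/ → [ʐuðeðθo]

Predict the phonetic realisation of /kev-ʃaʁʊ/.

[kevfaʁʊ]

The data show progressive place assimilation: /ʃ/ → [x] after /ŋ/; /ʃ/ → [s] after /l/; /ʃ/ → [ʂ] after /ɳ/; /ʃ/ → [θ] after /ð/. In each pair only place changes, matching the preceding consonant, while manner and voice stay constant.
/ʃ/ is a voiceless postalveolar fricative. The preceding trigger /v/ is labiodental, so /ʃ/ must become labiodental as well.
Changing only its place to labiodental gives [f] — the voiceless labiodental fricative.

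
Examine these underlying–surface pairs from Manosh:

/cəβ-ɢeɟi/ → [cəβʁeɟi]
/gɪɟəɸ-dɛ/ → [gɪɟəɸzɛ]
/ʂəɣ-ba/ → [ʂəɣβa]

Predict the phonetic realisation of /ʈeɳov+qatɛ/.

The data show progressive manner assimilation: /ɢ/ → [ʁ] after /β/; /d/ → [z] after /ɸ/; /b/ → [β] after /ɣ/. In each pair only manner changes, matching the preceding consonant, while place and voice stay constant.
The rule targets /q/ (voiceless uvular stop), which sits after the trigger /v/ (fricative).
The voiceless uvular fricative is [χ], so /q/ → [χ].

[ʈeɳovχatɛ]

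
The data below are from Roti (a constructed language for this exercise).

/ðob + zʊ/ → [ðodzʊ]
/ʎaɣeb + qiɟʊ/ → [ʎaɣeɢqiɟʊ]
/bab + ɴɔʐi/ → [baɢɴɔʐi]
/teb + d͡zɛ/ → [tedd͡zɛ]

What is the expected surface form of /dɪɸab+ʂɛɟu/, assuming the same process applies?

The data show regressive place assimilation: /b/ → [d] before /z/; /b/ → [ɢ] before /q/; /b/ → [ɢ] before /ɴ/; /b/ → [d] before /d͡z/. In each pair only place changes, matching the following consonant, while manner and voice stay constant.
The rule targets /b/ (voiced bilabial stop), which sits before the trigger /ʂ/ (retroflex).
The voiced retroflex stop is [ɖ], so /b/ → [ɖ].

[dɪɸaɖʂɛɟu]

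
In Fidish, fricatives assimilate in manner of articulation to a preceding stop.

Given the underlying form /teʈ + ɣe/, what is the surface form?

/ɣ/ is a voiced velar fricative. The preceding trigger /ʈ/ is a stop, so /ɣ/ must become a stop as well.
Changing only its manner to stop gives [g] — the voiced velar stop.

[teʈge]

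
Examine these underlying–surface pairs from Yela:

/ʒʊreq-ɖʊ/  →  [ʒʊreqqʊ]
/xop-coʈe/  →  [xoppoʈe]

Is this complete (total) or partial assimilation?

total assimilation

Underlying /ɖ/ is realised as [q] next to /q/; /q/ itself does not change.
The output [q] is identical to the trigger /q/ — every feature (place, manner, voicing) has been copied — so this is total assimilation.
The other form behaves the same way: /c/ → [p] after /p/ — in each case the output is a copy of the preceding consonant.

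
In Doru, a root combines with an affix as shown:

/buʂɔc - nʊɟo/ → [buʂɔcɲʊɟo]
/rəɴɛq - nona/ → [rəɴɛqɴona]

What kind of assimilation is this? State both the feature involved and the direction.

The segment that alternates is /n/, which surfaces as [ɲ] when adjacent to /c/.
The change alveolar → palatal matches the place of the preceding /c/, identifying this as place assimilation.
Manner and voice are unchanged, so the assimilation is partial, not total.
The other alternating form patterns the same way: /n/ → [ɴ] after /q/ (alveolar → uvular, matching uvular) — only place changes, and always toward the preceding segment.
Since the segment that changes follows the conditioning segment, the assimilation is progressive.

progressive place assimilation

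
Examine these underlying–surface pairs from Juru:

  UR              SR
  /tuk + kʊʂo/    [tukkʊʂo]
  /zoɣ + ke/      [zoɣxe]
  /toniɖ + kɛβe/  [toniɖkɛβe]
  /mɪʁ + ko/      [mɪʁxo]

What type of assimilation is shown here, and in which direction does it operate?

progressive manner assimilation

The segment that alternates is /k/, which surfaces as [x] when adjacent to /ɣ/.
/k/ is a stop while /ɣ/ is a fricative; the output [x] is a fricative, matching the trigger — so the feature that spreads is manner.
Place and voice are unchanged, so the assimilation is partial, not total.
The other alternating form patterns the same way: /k/ → [x] after /ʁ/ (stop → fricative, matching a fricative) — only manner changes, and always toward the preceding segment.
No alternation appears in [tukkʊʂo], [toniɖkɛβe]: there the adjacent consonants already agree in manner (/k/ and /k/ are both stops; /k/ and /ɖ/ are both stops), so these forms are consistent with the same rule.
Since the segment that changes follows the conditioning segment, the assimilation is progressive.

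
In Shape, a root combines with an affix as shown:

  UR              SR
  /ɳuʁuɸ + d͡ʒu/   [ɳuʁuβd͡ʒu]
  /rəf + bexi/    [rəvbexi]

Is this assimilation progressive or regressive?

regressive

The segment that alternates is /ɸ/, which surfaces as [β] when adjacent to /d͡ʒ/.
The change voiceless → voiced matches the voicing of the following /d͡ʒ/, identifying this as voicing assimilation.
The other alternating form patterns the same way: /f/ → [v] before /b/ (voiceless → voiced, matching voiced) — only voicing changes, and always toward the following segment.
Since the segment that changes precedes the conditioning segment, the assimilation is regressive.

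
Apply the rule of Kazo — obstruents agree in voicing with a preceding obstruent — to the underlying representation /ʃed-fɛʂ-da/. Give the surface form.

[ʃedvɛʂta]

The rule targets /f/ (voiceless labiodental fricative), which sits after the trigger /d/ (voiced).
A voiced labiodental fricative is [v], so the surface segment is [v].
At the second juncture, /d/ likewise becomes [t] adjacent to /ʂ/.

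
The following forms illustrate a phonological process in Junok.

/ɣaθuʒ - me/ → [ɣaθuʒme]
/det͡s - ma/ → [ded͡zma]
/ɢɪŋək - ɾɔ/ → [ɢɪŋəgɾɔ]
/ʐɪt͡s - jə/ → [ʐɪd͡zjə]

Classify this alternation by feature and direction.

Underlying /t͡s/ is realised as [d͡z] next to /m/; /m/ itself does not change.
The change voiceless → voiced matches the voicing of the following /m/, identifying this as voicing assimilation.
Place and manner are unchanged, so the assimilation is partial, not total.
Checking the remaining alternations: /k/ → [g] before /ɾ/ (voiceless → voiced, matching voiced); /t͡s/ → [d͡z] before /j/ (voiceless → voiced, matching voiced) — only voicing changes, and always toward the following segment.
Nothing changes in [ɣaθuʒme]: there the adjacent consonants already agree in voicing (/ʒ/ and /m/ are both voiced), so this form is consistent with the same rule.
The trigger is the following segment, so the direction is regressive (anticipatory).

regressive voicing assimilation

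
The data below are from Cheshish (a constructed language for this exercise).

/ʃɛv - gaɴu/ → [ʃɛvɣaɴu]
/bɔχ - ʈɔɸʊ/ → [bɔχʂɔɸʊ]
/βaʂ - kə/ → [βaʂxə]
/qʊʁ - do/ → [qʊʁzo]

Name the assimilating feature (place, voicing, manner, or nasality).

manner

The segment that alternates is /g/, which surfaces as [ɣ] when adjacent to /v/.
The change stop → fricative matches the manner of the preceding /v/, identifying this as manner assimilation.
The other alternating forms pattern the same way: /ʈ/ → [ʂ] after /χ/ (stop → fricative, matching a fricative); /k/ → [x] after /ʂ/ (stop → fricative, matching a fricative); /d/ → [z] after /ʁ/ (stop → fricative, matching a fricative) — only manner changes, and always toward the preceding segment.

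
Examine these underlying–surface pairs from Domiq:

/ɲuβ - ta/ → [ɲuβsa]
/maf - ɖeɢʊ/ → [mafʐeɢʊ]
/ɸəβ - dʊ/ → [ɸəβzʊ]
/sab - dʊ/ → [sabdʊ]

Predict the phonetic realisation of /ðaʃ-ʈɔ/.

The data show progressive manner assimilation: /t/ → [s] after /β/; /ɖ/ → [ʐ] after /f/; /d/ → [z] after /β/. In each pair only manner changes, matching the preceding consonant, while place and voice stay constant.
Nothing changes in [sabdʊ]: there the adjacent consonants already agree in manner (/d/ and /b/ are both stops), so this form is consistent with the same rule.
/ʈ/ is a voiceless retroflex stop. The preceding trigger /ʃ/ is a fricative, so /ʈ/ must become a fricative as well.
The voiceless retroflex fricative is [ʂ], so /ʈ/ → [ʂ].

[ðaʃʂɔ]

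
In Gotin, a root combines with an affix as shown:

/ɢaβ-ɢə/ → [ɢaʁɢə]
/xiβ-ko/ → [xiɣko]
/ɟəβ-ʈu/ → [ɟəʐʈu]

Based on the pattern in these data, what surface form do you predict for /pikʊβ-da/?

[pikʊzda]

The data show regressive place assimilation: /β/ → [ʁ] before /ɢ/; /β/ → [ɣ] before /k/; /β/ → [ʐ] before /ʈ/. In each pair only place changes, matching the following consonant, while manner and voice stay constant.
The rule targets /β/ (voiced bilabial fricative), which sits before the trigger /d/ (alveolar).
The voiced alveolar fricative is [z], so /β/ → [z].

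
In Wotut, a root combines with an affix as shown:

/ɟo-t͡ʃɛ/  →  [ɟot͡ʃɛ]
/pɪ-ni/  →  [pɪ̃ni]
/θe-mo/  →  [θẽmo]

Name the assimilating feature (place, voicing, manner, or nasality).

nasality

The vowel /ɪ/ surfaces as nasalised [ɪ̃] next to the following nasal /n/ — it has acquired the [+nasal] feature of its neighbour.
The other form shows the same pattern: /e/ → [ẽ] before /m/ — each time a vowel is nasalised next to a following nasal.
No change occurs in [ɟot͡ʃɛ] because the vowel at the boundary is adjacent to an oral consonant, not a nasal (/o/ next to /t͡ʃ/).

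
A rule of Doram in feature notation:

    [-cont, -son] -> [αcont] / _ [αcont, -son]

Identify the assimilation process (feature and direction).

regressive manner assimilation

The rule copies [cont] (continuancy) from the environment onto the target stops; since [±cont] encodes the stop/fricative manner contrast, the assimilating dimension is manner.
The conditioning segment sits to the right of the focus bar, meaning the trigger follows the segment that changes — regressive assimilation.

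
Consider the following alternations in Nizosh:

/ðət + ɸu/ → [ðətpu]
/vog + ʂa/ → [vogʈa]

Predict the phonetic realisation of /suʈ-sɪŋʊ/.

The data show progressive manner assimilation: /ɸ/ → [p] after /t/; /ʂ/ → [ʈ] after /g/. In each pair only manner changes, matching the preceding consonant, while place and voice stay constant.
/s/ is a voiceless alveolar fricative. The preceding trigger /ʈ/ is a stop, so /s/ must become a stop as well.
The voiceless alveolar stop is [t], so /s/ → [t].

[suʈtɪŋʊ]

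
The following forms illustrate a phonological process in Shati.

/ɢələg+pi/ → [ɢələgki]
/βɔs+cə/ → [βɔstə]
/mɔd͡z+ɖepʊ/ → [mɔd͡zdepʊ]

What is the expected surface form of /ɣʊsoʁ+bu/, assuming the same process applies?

[ɣʊsoʁɢu]

The data show progressive place assimilation: /p/ → [k] after /g/; /c/ → [t] after /s/; /ɖ/ → [d] after /d͡z/. In each pair only place changes, matching the preceding consonant, while manner and voice stay constant.
The rule targets /b/ (voiced bilabial stop), which sits after the trigger /ʁ/ (uvular).
A voiced uvular stop is [ɢ], so the surface segment is [ɢ].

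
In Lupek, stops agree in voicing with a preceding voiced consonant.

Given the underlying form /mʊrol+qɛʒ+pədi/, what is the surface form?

[mʊrolɢɛʒbədi]

The rule targets /q/ (voiceless uvular stop), which sits after the trigger /l/ (voiced).
A voiced uvular stop is [ɢ], so the surface segment is [ɢ].
At the second juncture, /p/ likewise becomes [b] adjacent to /ʒ/.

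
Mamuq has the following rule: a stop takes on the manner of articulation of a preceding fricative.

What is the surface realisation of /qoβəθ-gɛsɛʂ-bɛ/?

[qoβəθɣɛsɛʂβɛ]

/g/ is a voiced velar stop. The preceding trigger /θ/ is a fricative, so /g/ must become a fricative as well.
The voiced velar fricative is [ɣ], so /g/ → [ɣ].
The same rule applies at the second boundary: /b/ → [β] next to /ʂ/.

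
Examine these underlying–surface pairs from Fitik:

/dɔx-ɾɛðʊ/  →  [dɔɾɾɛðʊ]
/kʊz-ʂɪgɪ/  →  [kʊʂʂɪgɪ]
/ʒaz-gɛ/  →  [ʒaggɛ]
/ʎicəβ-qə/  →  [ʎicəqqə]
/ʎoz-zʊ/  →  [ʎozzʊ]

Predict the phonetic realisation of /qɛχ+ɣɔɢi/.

[qɛɣɣɔɢi]

The data show regressive total assimilation (/x/ → [ɾ] before /ɾ/; /z/ → [ʂ] before /ʂ/; /z/ → [g] before /g/; /β/ → [q] before /q/): in every case the target segment becomes identical to its following neighbour, copying more than a single feature.
In [ʎozzʊ] the two consonants at the boundary are already identical (/z/ + /z/), so the rule applies vacuously and nothing changes.
/χ/ is the segment targeted by the rule; it sits immediately before /ɣ/, so it assimilates completely and surfaces as [ɣ].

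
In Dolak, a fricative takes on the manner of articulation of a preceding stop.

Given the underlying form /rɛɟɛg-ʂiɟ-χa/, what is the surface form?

[rɛɟɛgʈiɟqa]

/ʂ/ is a voiceless retroflex fricative. The preceding trigger /g/ is a stop, so /ʂ/ must become a stop as well.
Changing only its manner to stop gives [ʈ] — the voiceless retroflex stop.
At the second juncture, /χ/ likewise becomes [q] adjacent to /ɟ/.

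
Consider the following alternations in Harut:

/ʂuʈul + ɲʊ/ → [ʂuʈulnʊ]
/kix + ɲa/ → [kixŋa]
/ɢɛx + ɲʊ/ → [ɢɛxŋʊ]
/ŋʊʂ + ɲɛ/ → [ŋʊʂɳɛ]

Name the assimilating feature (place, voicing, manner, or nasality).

Comparing underlying and surface forms, /ɲ/ → [n] is the alternation; the neighbouring /l/ is constant.
/ɲ/ is palatal while /l/ is alveolar; the output [n] is alveolar, matching the trigger — so the feature that spreads is place.
Checking the remaining alternations: /ɲ/ → [ŋ] after /x/ (palatal → velar, matching velar); /ɲ/ → [ɳ] after /ʂ/ (palatal → retroflex, matching retroflex) — only place changes, and always toward the preceding segment.

place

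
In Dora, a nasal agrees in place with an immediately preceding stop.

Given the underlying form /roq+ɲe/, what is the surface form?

[roqɴe]

/ɲ/ is a voiced palatal nasal. The preceding trigger /q/ is uvular, so /ɲ/ must become uvular as well.
A voiced uvular nasal is [ɴ], so the surface segment is [ɴ].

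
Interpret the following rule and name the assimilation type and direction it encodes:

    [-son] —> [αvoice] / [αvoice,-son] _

progressive voicing assimilation

The shared variable α links the value of [voice] on the target to the same value on the neighbouring segment, so voicing is the feature that assimilates.
Since the environment is written before the underscore, the trigger precedes the target; the direction is progressive.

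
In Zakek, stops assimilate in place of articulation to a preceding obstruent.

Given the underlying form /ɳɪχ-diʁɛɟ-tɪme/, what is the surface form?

/d/ is a voiced alveolar stop. The preceding trigger /χ/ is uvular, so /d/ must become uvular as well.
A voiced uvular stop is [ɢ], so the surface segment is [ɢ].
At the second juncture, /t/ likewise becomes [c] adjacent to /ɟ/.

[ɳɪχɢiʁɛɟcɪme]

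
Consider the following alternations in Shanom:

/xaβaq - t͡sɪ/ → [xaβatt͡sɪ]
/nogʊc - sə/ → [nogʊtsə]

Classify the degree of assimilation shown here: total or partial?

The segment that alternates is /q/, which surfaces as [t] when adjacent to /t͡s/.
/q/ is uvular while /t͡s/ is alveolar; the output [t] is alveolar, matching the trigger — so the feature that spreads is place.
Manner and voice are unchanged, so the assimilation is partial, not total.
The same holds elsewhere in the data: /c/ → [t] before /s/ (palatal → alveolar, matching alveolar) — only place changes, and always toward the following segment.

partial assimilation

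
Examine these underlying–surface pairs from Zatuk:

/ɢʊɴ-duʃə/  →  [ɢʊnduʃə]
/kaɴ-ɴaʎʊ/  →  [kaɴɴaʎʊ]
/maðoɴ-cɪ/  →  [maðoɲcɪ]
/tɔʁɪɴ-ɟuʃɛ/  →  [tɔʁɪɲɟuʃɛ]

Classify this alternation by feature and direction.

regressive place assimilation

The segment that alternates is /ɴ/, which surfaces as [n] when adjacent to /d/.
The change uvular → alveolar matches the place of the following /d/, identifying this as place assimilation.
Manner and voice are unchanged, so the assimilation is partial, not total.
The other alternating forms pattern the same way: /ɴ/ → [ɲ] before /c/ (uvular → palatal, matching palatal); /ɴ/ → [ɲ] before /ɟ/ (uvular → palatal, matching palatal) — only place changes, and always toward the following segment.
No alternation appears in [kaɴɴaʎʊ]: there the adjacent consonants already agree in place (/ɴ/ and /ɴ/ are both uvular), so this form is consistent with the same rule.
The trigger is the following segment, so the direction is regressive (anticipatory).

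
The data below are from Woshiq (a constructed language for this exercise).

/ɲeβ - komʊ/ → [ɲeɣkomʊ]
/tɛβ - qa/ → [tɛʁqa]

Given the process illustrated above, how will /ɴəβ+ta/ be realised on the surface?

[ɴəzta]

The data show regressive place assimilation: /β/ → [ɣ] before /k/; /β/ → [ʁ] before /q/. In each pair only place changes, matching the following consonant, while manner and voice stay constant.
/β/ is a voiced bilabial fricative. The following trigger /t/ is alveolar, so /β/ must become alveolar as well.
The voiced alveolar fricative is [z], so /β/ → [z].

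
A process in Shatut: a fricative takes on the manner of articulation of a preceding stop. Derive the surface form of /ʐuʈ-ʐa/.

/ʐ/ is a voiced retroflex fricative. The preceding trigger /ʈ/ is a stop, so /ʐ/ must become a stop as well.
A voiced retroflex stop is [ɖ], so the surface segment is [ɖ].

[ʐuʈɖa]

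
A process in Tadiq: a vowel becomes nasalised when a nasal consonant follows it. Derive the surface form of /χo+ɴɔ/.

[χõɴɔ]

/o/ sits next to the nasal /ɴ/ and is therefore nasalised to [õ].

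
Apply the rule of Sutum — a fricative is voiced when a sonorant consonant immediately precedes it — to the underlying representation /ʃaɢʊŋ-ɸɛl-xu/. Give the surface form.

[ʃaɢʊŋβɛlɣu]

/ɸ/ is a voiceless bilabial fricative. The preceding trigger /ŋ/ is voiced, so /ɸ/ must become voiced as well.
The voiced bilabial fricative is [β], so /ɸ/ → [β].
At the second juncture, /x/ likewise becomes [ɣ] adjacent to /l/.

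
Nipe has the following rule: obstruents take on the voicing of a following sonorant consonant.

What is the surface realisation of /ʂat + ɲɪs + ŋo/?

/t/ is a voiceless alveolar stop. The following trigger /ɲ/ is voiced, so /t/ must become voiced as well.
The voiced alveolar stop is [d], so /t/ → [d].
The same rule applies at the second boundary: /s/ → [z] next to /ŋ/.

[ʂadɲɪzŋo]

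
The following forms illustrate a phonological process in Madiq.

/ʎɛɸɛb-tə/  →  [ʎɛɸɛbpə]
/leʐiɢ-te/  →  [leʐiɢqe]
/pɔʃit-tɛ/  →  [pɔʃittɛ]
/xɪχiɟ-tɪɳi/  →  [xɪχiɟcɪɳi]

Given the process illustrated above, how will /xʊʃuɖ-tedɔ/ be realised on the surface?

The data show progressive place assimilation: /t/ → [p] after /b/; /t/ → [q] after /ɢ/; /t/ → [c] after /ɟ/. In each pair only place changes, matching the preceding consonant, while manner and voice stay constant.
Nothing changes in [pɔʃittɛ]: there the adjacent consonants already agree in place (/t/ and /t/ are both alveolar), so this form is consistent with the same rule.
The rule targets /t/ (voiceless alveolar stop), which sits after the trigger /ɖ/ (retroflex).
The voiceless retroflex stop is [ʈ], so /t/ → [ʈ].

[xʊʃuɖʈedɔ]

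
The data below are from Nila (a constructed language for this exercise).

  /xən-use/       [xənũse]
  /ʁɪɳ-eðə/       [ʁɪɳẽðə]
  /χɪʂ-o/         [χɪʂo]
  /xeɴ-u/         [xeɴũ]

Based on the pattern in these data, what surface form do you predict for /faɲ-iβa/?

The data show progressive nasality assimilation (vowel nasalisation): /u/ → [ũ] after /n/; /e/ → [ẽ] after /ɳ/; /u/ → [ũ] after /ɴ/ — a vowel is nasalised by an immediately preceding nasal consonant.
No change occurs in [χɪʂo] because the vowel at the boundary is adjacent to an oral consonant, not a nasal (/o/ next to /ʂ/).
/i/ sits next to the nasal /ɲ/ and is therefore nasalised to [ĩ].

[faɲĩβa]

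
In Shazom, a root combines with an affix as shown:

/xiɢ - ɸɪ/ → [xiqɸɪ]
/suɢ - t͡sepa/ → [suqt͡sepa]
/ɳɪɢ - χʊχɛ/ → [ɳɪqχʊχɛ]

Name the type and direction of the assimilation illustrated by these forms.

regressive voicing assimilation

The segment that alternates is /ɢ/, which surfaces as [q] when adjacent to /ɸ/.
The change voiced → voiceless matches the voicing of the following /ɸ/, identifying this as voicing assimilation.
Place and manner are unchanged, so the assimilation is partial, not total.
Checking the remaining alternations: /ɢ/ → [q] before /t͡s/ (voiced → voiceless, matching voiceless); /ɢ/ → [q] before /χ/ (voiced → voiceless, matching voiceless) — only voicing changes, and always toward the following segment.
Since the segment that changes precedes the conditioning segment, the assimilation is regressive.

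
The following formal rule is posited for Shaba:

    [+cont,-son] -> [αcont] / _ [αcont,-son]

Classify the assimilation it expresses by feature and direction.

The shared variable α links the value of [cont] on the target to that of the neighbouring obstruent. [cont] distinguishes stops from fricatives — a manner-of-articulation feature — so this is manner assimilation.
Since the environment is written after the underscore, the trigger follows the target; the direction is regressive.

regressive manner assimilation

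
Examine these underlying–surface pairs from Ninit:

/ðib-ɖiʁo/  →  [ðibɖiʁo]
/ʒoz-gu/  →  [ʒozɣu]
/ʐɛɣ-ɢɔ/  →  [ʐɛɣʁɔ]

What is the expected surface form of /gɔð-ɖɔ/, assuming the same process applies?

The data show progressive manner assimilation: /g/ → [ɣ] after /z/; /ɢ/ → [ʁ] after /ɣ/. In each pair only manner changes, matching the preceding consonant, while place and voice stay constant.
No alternation appears in [ðibɖiʁo]: there the adjacent consonants already agree in manner (/ɖ/ and /b/ are both stops), so this form is consistent with the same rule.
/ɖ/ is a voiced retroflex stop. The preceding trigger /ð/ is a fricative, so /ɖ/ must become a fricative as well.
Changing only its manner to fricative gives [ʐ] — the voiced retroflex fricative.

[gɔðʐɔ]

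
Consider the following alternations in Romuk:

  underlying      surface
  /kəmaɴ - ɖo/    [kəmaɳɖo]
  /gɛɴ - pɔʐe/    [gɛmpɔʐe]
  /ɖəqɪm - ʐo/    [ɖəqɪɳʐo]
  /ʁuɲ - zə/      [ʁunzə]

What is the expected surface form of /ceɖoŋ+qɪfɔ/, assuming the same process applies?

[ceɖoɴqɪfɔ]

The data show regressive place assimilation: /ɴ/ → [ɳ] before /ɖ/; /ɴ/ → [m] before /p/; /m/ → [ɳ] before /ʐ/; /ɲ/ → [n] before /z/. In each pair only place changes, matching the following consonant, while manner and voice stay constant.
/ŋ/ is a voiced velar nasal. The following trigger /q/ is uvular, so /ŋ/ must become uvular as well.
A voiced uvular nasal is [ɴ], so the surface segment is [ɴ].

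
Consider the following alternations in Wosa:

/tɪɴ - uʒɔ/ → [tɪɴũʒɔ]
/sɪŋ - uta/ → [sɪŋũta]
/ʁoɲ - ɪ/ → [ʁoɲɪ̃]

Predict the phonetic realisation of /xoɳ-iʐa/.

[xoɳĩʐa]

The data show progressive nasality assimilation (vowel nasalisation): /u/ → [ũ] after /ɴ/; /u/ → [ũ] after /ŋ/; /ɪ/ → [ɪ̃] after /ɲ/ — a vowel is nasalised by an immediately preceding nasal consonant.
/i/ sits next to the nasal /ɳ/ and is therefore nasalised to [ĩ].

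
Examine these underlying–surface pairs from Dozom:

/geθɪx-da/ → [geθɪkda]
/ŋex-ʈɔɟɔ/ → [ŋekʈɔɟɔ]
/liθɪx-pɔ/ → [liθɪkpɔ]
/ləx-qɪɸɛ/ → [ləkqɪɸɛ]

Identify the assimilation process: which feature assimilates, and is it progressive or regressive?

Underlying /x/ is realised as [k] next to /d/; /d/ itself does not change.
The change fricative → stop matches the manner of the following /d/, identifying this as manner assimilation.
Place and voice are unchanged, so the assimilation is partial, not total.
Checking the remaining alternations: /x/ → [k] before /ʈ/ (fricative → stop, matching a stop); /x/ → [k] before /p/ (fricative → stop, matching a stop); /x/ → [k] before /q/ (fricative → stop, matching a stop) — only manner changes, and always toward the following segment.
Since the segment that changes precedes the conditioning segment, the assimilation is regressive.

regressive manner assimilation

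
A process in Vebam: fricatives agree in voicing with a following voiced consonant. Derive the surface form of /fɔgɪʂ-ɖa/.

[fɔgɪʐɖa]

The rule targets /ʂ/ (voiceless retroflex fricative), which sits before the trigger /ɖ/ (voiced).
A voiced retroflex fricative is [ʐ], so the surface segment is [ʐ].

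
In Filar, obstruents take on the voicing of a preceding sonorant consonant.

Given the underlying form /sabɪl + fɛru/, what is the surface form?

[sabɪlvɛru]

The rule targets /f/ (voiceless labiodental fricative), which sits after the trigger /l/ (voiced).
The voiced labiodental fricative is [v], so /f/ → [v].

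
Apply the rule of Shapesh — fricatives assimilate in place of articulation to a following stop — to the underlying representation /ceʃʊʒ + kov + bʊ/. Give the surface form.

[ceʃʊɣkoβbʊ]

/ʒ/ is a voiced postalveolar fricative. The following trigger /k/ is velar, so /ʒ/ must become velar as well.
A voiced velar fricative is [ɣ], so the surface segment is [ɣ].
At the second juncture, /v/ likewise becomes [β] adjacent to /b/.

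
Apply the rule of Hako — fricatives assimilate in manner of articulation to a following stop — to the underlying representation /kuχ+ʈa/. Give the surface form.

[kuqʈa]

/χ/ is a voiceless uvular fricative. The following trigger /ʈ/ is a stop, so /χ/ must become a stop as well.
Changing only its manner to stop gives [q] — the voiceless uvular stop.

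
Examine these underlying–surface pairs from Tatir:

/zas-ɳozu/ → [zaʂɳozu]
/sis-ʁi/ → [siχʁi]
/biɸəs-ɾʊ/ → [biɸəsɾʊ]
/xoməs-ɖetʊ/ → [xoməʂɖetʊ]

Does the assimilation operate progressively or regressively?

The segment that alternates is /s/, which surfaces as [ʂ] when adjacent to /ɳ/.
/s/ is alveolar while /ɳ/ is retroflex; the output [ʂ] is retroflex, matching the trigger — so the feature that spreads is place.
Checking the remaining alternations: /s/ → [χ] before /ʁ/ (alveolar → uvular, matching uvular); /s/ → [ʂ] before /ɖ/ (alveolar → retroflex, matching retroflex) — only place changes, and always toward the following segment.
No alternation appears in [biɸəsɾʊ]: there the adjacent consonants already agree in place (/s/ and /ɾ/ are both alveolar), so this form is consistent with the same rule.
The trigger is the following segment, so the direction is regressive (anticipatory).

regressive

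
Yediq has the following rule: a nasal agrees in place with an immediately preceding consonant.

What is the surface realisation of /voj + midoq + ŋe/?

[vojɲidoqɴe]

The rule targets /m/ (voiced bilabial nasal), which sits after the trigger /j/ (palatal).
Changing only its place to palatal gives [ɲ] — the voiced palatal nasal.
At the second juncture, /ŋ/ likewise becomes [ɴ] adjacent to /q/.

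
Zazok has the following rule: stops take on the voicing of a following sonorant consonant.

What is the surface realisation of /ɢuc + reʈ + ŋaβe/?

/c/ is a voiceless palatal stop. The following trigger /r/ is voiced, so /c/ must become voiced as well.
A voiced palatal stop is [ɟ], so the surface segment is [ɟ].
At the second juncture, /ʈ/ likewise becomes [ɖ] adjacent to /ŋ/.

[ɢuɟreɖŋaβe]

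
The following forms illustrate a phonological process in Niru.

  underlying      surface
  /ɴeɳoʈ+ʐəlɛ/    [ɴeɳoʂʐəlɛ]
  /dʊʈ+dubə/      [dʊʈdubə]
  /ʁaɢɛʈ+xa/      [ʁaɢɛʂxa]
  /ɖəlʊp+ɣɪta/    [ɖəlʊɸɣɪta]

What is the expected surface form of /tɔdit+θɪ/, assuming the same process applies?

The data show regressive manner assimilation: /ʈ/ → [ʂ] before /ʐ/; /ʈ/ → [ʂ] before /x/; /p/ → [ɸ] before /ɣ/. In each pair only manner changes, matching the following consonant, while place and voice stay constant.
No alternation appears in [dʊʈdubə]: there the adjacent consonants already agree in manner (/ʈ/ and /d/ are both stops), so this form is consistent with the same rule.
The rule targets /t/ (voiceless alveolar stop), which sits before the trigger /θ/ (fricative).
A voiceless alveolar fricative is [s], so the surface segment is [s].

[tɔdisθɪ]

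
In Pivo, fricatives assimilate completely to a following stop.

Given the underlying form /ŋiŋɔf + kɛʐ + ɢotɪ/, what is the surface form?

[ŋiŋɔkkɛɢɢotɪ]

/f/ is the segment targeted by the rule; it sits immediately before /k/, so it assimilates completely and surfaces as [k].
The same rule applies at the second boundary: /ʐ/ → [ɢ] next to /ɢ/.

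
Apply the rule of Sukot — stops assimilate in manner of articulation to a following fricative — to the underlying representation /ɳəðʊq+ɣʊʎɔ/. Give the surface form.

The rule targets /q/ (voiceless uvular stop), which sits before the trigger /ɣ/ (fricative).
A voiceless uvular fricative is [χ], so the surface segment is [χ].

[ɳəðʊχɣʊʎɔ]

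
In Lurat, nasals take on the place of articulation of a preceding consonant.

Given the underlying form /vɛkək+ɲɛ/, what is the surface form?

The rule targets /ɲ/ (voiced palatal nasal), which sits after the trigger /k/ (velar).
Changing only its place to velar gives [ŋ] — the voiced velar nasal.

[vɛkəkŋɛ]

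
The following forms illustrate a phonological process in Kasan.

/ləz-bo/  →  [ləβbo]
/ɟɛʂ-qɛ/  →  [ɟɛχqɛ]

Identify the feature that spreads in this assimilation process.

place

The segment that alternates is /z/, which surfaces as [β] when adjacent to /b/.
The change alveolar → bilabial matches the place of the following /b/, identifying this as place assimilation.
Checking the remaining alternation: /ʂ/ → [χ] before /q/ (retroflex → uvular, matching uvular) — only place changes, and always toward the following segment.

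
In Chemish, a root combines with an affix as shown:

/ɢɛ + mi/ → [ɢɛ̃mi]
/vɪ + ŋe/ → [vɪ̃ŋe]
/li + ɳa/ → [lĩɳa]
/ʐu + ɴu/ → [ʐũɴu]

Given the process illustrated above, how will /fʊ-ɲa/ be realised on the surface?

The data show regressive nasality assimilation (vowel nasalisation): /ɛ/ → [ɛ̃] before /m/; /ɪ/ → [ɪ̃] before /ŋ/; /i/ → [ĩ] before /ɳ/; /u/ → [ũ] before /ɴ/ — a vowel is nasalised by an immediately following nasal consonant.
/ʊ/ sits next to the nasal /ɲ/ and is therefore nasalised to [ʊ̃].

[fʊ̃ɲa]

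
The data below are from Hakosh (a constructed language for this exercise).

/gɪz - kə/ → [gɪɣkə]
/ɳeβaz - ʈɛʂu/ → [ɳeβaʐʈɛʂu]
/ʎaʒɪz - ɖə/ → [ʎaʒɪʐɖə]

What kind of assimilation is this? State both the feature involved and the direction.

regressive place assimilation

Comparing underlying and surface forms, /z/ → [ɣ] is the alternation; the neighbouring /k/ is constant.
The change alveolar → velar matches the place of the following /k/, identifying this as place assimilation.
Manner and voice are unchanged, so the assimilation is partial, not total.
The other alternating forms pattern the same way: /z/ → [ʐ] before /ʈ/ (alveolar → retroflex, matching retroflex); /z/ → [ʐ] before /ɖ/ (alveolar → retroflex, matching retroflex) — only place changes, and always toward the following segment.
Since the segment that changes precedes the conditioning segment, the assimilation is regressive.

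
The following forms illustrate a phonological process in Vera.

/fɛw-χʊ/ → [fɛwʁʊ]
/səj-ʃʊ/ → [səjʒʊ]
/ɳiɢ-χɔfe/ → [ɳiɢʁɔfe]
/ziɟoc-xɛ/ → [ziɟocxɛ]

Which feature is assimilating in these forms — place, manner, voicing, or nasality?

voicing

Comparing underlying and surface forms, /χ/ → [ʁ] is the alternation; the neighbouring /w/ is constant.
The change voiceless → voiced matches the voicing of the preceding /w/, identifying this as voicing assimilation.
The other alternating forms pattern the same way: /ʃ/ → [ʒ] after /j/ (voiceless → voiced, matching voiced); /χ/ → [ʁ] after /ɢ/ (voiceless → voiced, matching voiced) — only voicing changes, and always toward the preceding segment.
No alternation appears in [ziɟocxɛ]: there the adjacent consonants already agree in voicing (/x/ and /c/ are both voiceless), so this form is consistent with the same rule.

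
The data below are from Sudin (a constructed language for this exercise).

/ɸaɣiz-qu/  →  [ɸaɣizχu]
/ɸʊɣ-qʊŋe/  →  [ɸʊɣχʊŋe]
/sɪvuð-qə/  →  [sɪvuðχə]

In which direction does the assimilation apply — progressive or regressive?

progressive

Underlying /q/ is realised as [χ] next to /z/; /z/ itself does not change.
The change stop → fricative matches the manner of the preceding /z/, identifying this as manner assimilation.
The other alternating forms pattern the same way: /q/ → [χ] after /ɣ/ (stop → fricative, matching a fricative); /q/ → [χ] after /ð/ (stop → fricative, matching a fricative) — only manner changes, and always toward the preceding segment.
Since the segment that changes follows the conditioning segment, the assimilation is progressive.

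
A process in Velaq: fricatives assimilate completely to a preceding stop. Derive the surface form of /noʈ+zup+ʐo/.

[noʈʈuppo]

/z/ is the segment targeted by the rule; it sits immediately after /ʈ/, so it assimilates completely and surfaces as [ʈ].
At the second juncture, /ʐ/ likewise becomes [p] adjacent to /p/.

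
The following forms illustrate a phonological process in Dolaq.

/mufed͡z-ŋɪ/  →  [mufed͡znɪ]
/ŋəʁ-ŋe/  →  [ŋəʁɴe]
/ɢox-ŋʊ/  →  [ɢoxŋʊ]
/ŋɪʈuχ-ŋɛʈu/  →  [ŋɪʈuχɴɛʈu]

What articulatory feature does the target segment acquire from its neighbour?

place

The segment that alternates is /ŋ/, which surfaces as [n] when adjacent to /d͡z/.
/ŋ/ is velar while /d͡z/ is alveolar; the output [n] is alveolar, matching the trigger — so the feature that spreads is place.
The same holds elsewhere in the data: /ŋ/ → [ɴ] after /ʁ/ (velar → uvular, matching uvular); /ŋ/ → [ɴ] after /χ/ (velar → uvular, matching uvular) — only place changes, and always toward the preceding segment.
No alternation appears in [ɢoxŋʊ]: there the adjacent consonants already agree in place (/ŋ/ and /x/ are both velar), so this form is consistent with the same rule.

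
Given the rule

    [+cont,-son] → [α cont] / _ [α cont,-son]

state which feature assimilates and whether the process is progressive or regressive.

The shared variable α links the value of [cont] on the target to that of the neighbouring obstruent. [cont] distinguishes stops from fricatives — a manner-of-articulation feature — so this is manner assimilation.
The conditioning segment sits to the right of the focus bar, meaning the trigger follows the segment that changes — regressive assimilation.

regressive manner assimilation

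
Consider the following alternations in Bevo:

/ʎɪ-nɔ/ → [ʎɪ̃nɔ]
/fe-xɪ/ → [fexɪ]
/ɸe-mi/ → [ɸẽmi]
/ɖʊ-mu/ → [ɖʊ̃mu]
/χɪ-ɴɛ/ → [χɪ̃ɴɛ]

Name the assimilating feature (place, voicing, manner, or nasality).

The vowel /ɪ/ surfaces as nasalised [ɪ̃] next to the following nasal /n/ — it has acquired the [+nasal] feature of its neighbour.
Likewise in the remaining data: /e/ → [ẽ] before /m/; /ʊ/ → [ʊ̃] before /m/; /ɪ/ → [ɪ̃] before /ɴ/ — each time a vowel is nasalised next to a following nasal.
No change occurs in [fexɪ] because the vowel at the boundary is adjacent to an oral consonant, not a nasal (/e/ next to /x/).

nasality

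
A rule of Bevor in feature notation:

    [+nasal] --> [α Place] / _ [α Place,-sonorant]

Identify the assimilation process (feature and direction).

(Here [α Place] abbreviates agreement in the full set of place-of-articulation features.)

The shared variable α links the value of the place features (abbreviated [Place]) on the target to the same value on the neighbouring segment, so place is the feature that assimilates.
The conditioning segment sits to the right of the focus bar, meaning the trigger follows the segment that changes — regressive assimilation.

regressive place assimilation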